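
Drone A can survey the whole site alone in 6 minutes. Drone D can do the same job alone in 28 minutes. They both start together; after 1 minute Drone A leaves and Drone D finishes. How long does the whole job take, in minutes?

In the first 1 minute the combined rate is 17/84, so 17/84 of the job is done, leaving 67/84.
After Drone A leaves the rate is 1/28 per minute; the remaining 67/84 takes 67/3 minutes.
Total = 1 + 67/3 = 70/3 minutes.

70/3 minutes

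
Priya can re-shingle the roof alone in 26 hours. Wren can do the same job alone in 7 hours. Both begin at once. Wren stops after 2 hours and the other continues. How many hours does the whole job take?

In the first 2 hours the combined rate is 33/182, so 33/91 of the job is done, leaving 58/91.
After Wren leaves the rate is 1/26 per hour; the remaining 58/91 takes 116/7 hours.
Total = 2 + 116/7 = 130/7 hours.

130/7 hours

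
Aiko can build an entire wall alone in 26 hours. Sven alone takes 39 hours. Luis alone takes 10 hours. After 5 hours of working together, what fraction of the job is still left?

7/39

Combined rate: 1/26 + 1/39 + 1/10 = (15 + 10 + 39)/390 = 64/390 = 32/195 per hour.
In 5 hours they complete 5·32/195 = 32/39 of the job.
So 7/39 remains.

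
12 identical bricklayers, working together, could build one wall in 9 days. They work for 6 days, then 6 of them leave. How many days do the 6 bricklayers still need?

6 days

One bricklayer does 1/108 of the job per day.
After 6 days with 12 bricklayers, 2/3 is done (1/3 left).
With 6 bricklayers the rate is 6/108 = 1/18, so the rest takes 1/3 ÷ 1/18 = 6 days.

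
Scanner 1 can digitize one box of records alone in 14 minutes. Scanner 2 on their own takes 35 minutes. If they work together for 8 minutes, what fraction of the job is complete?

4/5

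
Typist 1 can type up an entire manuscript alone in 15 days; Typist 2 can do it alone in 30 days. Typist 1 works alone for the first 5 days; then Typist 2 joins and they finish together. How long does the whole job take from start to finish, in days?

35/3 days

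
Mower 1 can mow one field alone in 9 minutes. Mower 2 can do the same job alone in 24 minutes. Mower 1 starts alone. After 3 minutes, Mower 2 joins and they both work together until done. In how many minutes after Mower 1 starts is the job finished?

81/11 minutes

In the first 3 minutes Mower 1 alone does 3/9 = 1/3 of the job, leaving 2/3.
Once everyone is working, combined rate: 1/9 + 1/24 = (8 + 3)/72 = 11/72 per minute.
Remaining 2/3 at 11/72 per minute takes 48/11 minutes.
Total from the start = 3 + 48/11 = 81/11 minutes.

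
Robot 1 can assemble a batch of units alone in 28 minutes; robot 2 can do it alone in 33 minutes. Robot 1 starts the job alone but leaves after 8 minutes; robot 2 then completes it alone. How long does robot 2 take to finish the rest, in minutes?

165/7 minutes

In 8 minutes robot 1 does 8/28 = 2/7 of the job, leaving 5/7.
Robot 2 works at 1/33 per minute, so finishing takes 5/7 ÷ 1/33 = 165/7 minutes.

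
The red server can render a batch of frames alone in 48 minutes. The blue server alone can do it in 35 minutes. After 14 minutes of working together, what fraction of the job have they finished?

Combined rate: 1/48 + 1/35 = (35 + 48)/1680 = 83/1680 per minute.
In 14 minutes they complete 14·83/1680 = 83/120 of the job.

83/120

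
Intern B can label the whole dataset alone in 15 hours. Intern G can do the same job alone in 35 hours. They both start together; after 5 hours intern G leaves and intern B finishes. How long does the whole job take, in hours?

90/7 hours

In the first 5 hours the combined rate is 2/21, so 10/21 of the job is done, leaving 11/21.
After intern G leaves the rate is 1/15 per hour; the remaining 11/21 takes 55/7 hours.
Total = 5 + 55/7 = 90/7 hours.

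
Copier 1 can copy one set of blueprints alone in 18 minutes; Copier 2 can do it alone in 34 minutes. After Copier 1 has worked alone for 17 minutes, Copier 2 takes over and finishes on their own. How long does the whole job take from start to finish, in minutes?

In 17 minutes Copier 1 does 17/18 of the job, leaving 1/18.
Copier 2 works at 1/34 per minute, so finishing takes 1/18 ÷ 1/34 = 17/9 minutes.
Total time = 17 + 17/9 = 170/9 minutes.

170/9 minutes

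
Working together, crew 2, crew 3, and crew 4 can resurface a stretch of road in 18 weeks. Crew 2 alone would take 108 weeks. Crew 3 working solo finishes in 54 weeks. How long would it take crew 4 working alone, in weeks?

36 weeks

Combined rate is 1/18 per week.
Known contribution: 1/108 + 1/54 = (1 + 2)/108 = 3/108 = 1/36 per week.
So crew 4's rate is 1/18 − 1/36 = 1/36, meaning 36 weeks alone.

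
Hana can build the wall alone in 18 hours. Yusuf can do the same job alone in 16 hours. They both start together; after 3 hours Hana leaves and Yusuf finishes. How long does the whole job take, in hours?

40/3 hours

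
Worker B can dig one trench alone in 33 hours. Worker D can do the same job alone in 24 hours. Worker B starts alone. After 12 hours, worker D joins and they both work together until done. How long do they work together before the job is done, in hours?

168/19 hours

In the first 12 hours worker B alone does 12/33 = 4/11 of the job, leaving 7/11.
Once everyone is working, combined rate: 1/33 + 1/24 = (8 + 11)/264 = 19/264 per hour.
Remaining 7/11 at 19/264 per hour takes 168/19 hours.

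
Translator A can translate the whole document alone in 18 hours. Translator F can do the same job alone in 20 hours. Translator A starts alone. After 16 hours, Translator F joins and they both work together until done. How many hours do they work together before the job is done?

20/19 hours

In the first 16 hours Translator A alone does 16/18 = 8/9 of the job, leaving 1/9.
Once everyone is working, combined rate: 1/18 + 1/20 = (10 + 9)/180 = 19/180 per hour.
Remaining 1/9 at 19/180 per hour takes 20/19 hours.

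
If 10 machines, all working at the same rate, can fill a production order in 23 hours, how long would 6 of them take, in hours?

115/3 hours

Total work is 10·23 = 230 machine-hours.
With 6 machines: 230/6 = 115/3 hours.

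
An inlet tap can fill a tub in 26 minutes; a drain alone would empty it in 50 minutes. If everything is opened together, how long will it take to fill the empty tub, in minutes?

325/6 minutes

Net rate = 1/26 − 1/50 = (25 − 13)/650 = 12/650 = 6/325 per minute.
Filling time = 1 ÷ (6/325) = 325/6 minutes.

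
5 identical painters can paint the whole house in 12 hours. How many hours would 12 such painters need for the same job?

5 hours

Total work is 5·12 = 60 painter-hours.
With 12 painters: 60/12 = 5 hours.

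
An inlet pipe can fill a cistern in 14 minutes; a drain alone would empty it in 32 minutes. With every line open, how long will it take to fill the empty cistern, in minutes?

224/9 minutes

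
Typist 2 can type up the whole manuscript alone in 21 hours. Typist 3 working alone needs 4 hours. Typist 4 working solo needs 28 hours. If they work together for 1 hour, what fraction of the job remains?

2/3

Combined rate: 1/21 + 1/4 + 1/28 = (4 + 21 + 3)/84 = 28/84 = 1/3 per hour.
In 1 hour they complete 1·1/3 = 1/3 of the job.
So 2/3 remains.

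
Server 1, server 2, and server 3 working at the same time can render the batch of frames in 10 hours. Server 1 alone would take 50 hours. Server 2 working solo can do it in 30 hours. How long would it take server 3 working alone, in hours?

150/7 hours

Combined rate is 1/10 per hour.
Known contribution: 1/50 + 1/30 = (3 + 5)/150 = 8/150 = 4/75 per hour.
So server 3's rate is 1/10 − 4/75 = 7/150, meaning 150/7 hours alone.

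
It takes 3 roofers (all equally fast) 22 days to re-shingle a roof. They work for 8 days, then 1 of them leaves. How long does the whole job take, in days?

One roofer does 1/66 of the job per day.
After 8 days with 3 roofers, 4/11 is done (7/11 left).
With 2 roofers the rate is 2/66 = 1/33, so the rest takes 7/11 ÷ 1/33 = 21 days.
Total = 8 + 21 = 29 days.

29 days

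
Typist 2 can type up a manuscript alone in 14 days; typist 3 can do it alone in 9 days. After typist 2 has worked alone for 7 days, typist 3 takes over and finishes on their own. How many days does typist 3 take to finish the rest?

9/2 days

In 7 days typist 2 does 7/14 = 1/2 of the job, leaving 1/2.
Typist 3 works at 1/9 per day, so finishing takes 1/2 ÷ 1/9 = 9/2 days.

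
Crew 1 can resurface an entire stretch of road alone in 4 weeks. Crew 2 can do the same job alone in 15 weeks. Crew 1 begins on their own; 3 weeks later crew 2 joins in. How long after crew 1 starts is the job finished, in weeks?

72/19 weeks

In the first 3 weeks crew 1 alone does 3/4 of the job, leaving 1/4.
Once everyone is working, combined rate: 1/4 + 1/15 = (15 + 4)/60 = 19/60 per week.
Remaining 1/4 at 19/60 per week takes 15/19 weeks.
Total from the start = 3 + 15/19 = 72/19 weeks.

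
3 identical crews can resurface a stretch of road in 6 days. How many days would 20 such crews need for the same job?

9/10 days

Total work is 3·6 = 18 crew-days.
With 20 crews: 18/20 = 9/10 days.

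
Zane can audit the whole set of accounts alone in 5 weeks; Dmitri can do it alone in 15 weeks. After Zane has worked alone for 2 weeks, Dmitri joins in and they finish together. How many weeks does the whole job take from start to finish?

17/4 weeks

In 2 weeks Zane does 2/5 of the job, leaving 3/5.
Zane and Dmitri together work at 4/15 per week, so finishing takes 3/5 ÷ 4/15 = 9/4 weeks.
Total time = 2 + 9/4 = 17/4 weeks.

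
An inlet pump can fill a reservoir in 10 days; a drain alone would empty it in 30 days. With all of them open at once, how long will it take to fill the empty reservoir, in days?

15 days

Net rate = 1/10 − 1/30 = (3 − 1)/30 = 2/30 = 1/15 per day.
Filling time = 1 ÷ (1/15) = 15 days.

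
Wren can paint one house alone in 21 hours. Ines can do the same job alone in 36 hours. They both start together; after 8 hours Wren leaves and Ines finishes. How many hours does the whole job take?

In the first 8 hours the combined rate is 19/252, so 38/63 of the job is done, leaving 25/63.
After Wren leaves the rate is 1/36 per hour; the remaining 25/63 takes 100/7 hours.
Total = 8 + 100/7 = 156/7 hours.

156/7 hours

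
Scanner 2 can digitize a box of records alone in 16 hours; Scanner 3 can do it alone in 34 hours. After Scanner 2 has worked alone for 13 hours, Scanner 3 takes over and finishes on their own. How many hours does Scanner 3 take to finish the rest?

51/8 hours

In 13 hours Scanner 2 does 13/16 of the job, leaving 3/16.
Scanner 3 works at 1/34 per hour, so finishing takes 3/16 ÷ 1/34 = 51/8 hours.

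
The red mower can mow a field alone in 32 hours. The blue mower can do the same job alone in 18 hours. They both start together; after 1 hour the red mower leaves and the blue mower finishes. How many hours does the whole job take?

279/16 hours

In the first 1 hour the combined rate is 25/288, so 25/288 of the job is done, leaving 263/288.
After the red mower leaves the rate is 1/18 per hour; the remaining 263/288 takes 263/16 hours.
Total = 1 + 263/16 = 279/16 hours.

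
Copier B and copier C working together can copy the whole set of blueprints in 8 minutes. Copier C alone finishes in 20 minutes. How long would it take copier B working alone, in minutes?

40/3 minutes

Combined rate is 1/8 per minute.
Known contribution: 1/20 per minute.
So copier B's rate is 1/8 − 1/20 = 3/40, meaning 40/3 minutes alone.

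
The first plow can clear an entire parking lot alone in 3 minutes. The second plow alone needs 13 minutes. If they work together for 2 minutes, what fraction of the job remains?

Combined rate: 1/3 + 1/13 = (13 + 3)/39 = 16/39 per minute.
In 2 minutes they complete 2·16/39 = 32/39 of the job.
So 7/39 remains.

7/39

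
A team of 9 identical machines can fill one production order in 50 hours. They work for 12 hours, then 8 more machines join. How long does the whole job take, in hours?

546/17 hours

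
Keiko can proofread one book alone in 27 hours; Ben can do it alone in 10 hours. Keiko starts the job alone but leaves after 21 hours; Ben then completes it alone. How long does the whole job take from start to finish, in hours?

209/9 hours

In 21 hours Keiko does 21/27 = 7/9 of the job, leaving 2/9.
Ben works at 1/10 per hour, so finishing takes 2/9 ÷ 1/10 = 20/9 hours.
Total time = 21 + 20/9 = 209/9 hours.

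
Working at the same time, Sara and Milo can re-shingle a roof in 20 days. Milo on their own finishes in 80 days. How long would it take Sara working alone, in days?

Combined rate is 1/20 per day.
Known contribution: 1/80 per day.
So Sara's rate is 1/20 − 1/80 = 3/80, meaning 80/3 days alone.

80/3 days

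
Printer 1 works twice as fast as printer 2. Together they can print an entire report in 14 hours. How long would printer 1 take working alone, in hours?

21 hours

Let printer 2's rate be r; then printer 1's rate is 2r, so together (2 + 1)r = 3r = 1/14.
Thus r = 1/42 per hour.
Printer 2 alone: 42 hours; printer 1 alone: 21 hours.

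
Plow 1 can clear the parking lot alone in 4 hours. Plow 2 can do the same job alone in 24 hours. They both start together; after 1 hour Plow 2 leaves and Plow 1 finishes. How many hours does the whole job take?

23/6 hours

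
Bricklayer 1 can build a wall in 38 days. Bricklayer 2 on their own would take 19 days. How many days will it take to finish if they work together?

Combined rate: 1/38 + 1/19 = (1 + 2)/38 = 3/38 per day.
Time = 1 ÷ (3/38) = 38/3 days.

38/3 days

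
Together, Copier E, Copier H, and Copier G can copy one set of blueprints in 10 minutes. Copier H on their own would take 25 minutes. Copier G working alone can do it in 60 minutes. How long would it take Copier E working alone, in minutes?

Combined rate is 1/10 per minute.
Known contribution: 1/25 + 1/60 = (12 + 5)/300 = 17/300 per minute.
So Copier E's rate is 1/10 − 17/300 = 13/300, meaning 300/13 minutes alone.

300/13 minutes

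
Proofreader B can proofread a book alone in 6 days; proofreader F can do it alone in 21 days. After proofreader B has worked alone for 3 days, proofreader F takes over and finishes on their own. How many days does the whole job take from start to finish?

In 3 days proofreader B does 3/6 = 1/2 of the job, leaving 1/2.
Proofreader F works at 1/21 per day, so finishing takes 1/2 ÷ 1/21 = 21/2 days.
Total time = 3 + 21/2 = 27/2 days.

27/2 days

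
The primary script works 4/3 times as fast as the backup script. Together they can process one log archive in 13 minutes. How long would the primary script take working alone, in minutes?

91/4 minutes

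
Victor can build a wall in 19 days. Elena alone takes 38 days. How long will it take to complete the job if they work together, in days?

38/3 days

Combined rate: 1/19 + 1/38 = (2 + 1)/38 = 3/38 per day.
Time = 1 ÷ (3/38) = 38/3 days.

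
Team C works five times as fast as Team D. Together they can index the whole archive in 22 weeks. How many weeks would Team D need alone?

132 weeks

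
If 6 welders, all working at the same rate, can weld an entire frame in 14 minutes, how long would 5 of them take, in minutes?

84/5 minutes

Total work is 6·14 = 84 welder-minutes.
With 5 welders: 84/5 minutes.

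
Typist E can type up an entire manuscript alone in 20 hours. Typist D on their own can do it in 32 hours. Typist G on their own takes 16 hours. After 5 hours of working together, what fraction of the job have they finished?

Combined rate: 1/20 + 1/32 + 1/16 = (8 + 5 + 10)/160 = 23/160 per hour.
In 5 hours they complete 5·23/160 = 23/32 of the job.

23/32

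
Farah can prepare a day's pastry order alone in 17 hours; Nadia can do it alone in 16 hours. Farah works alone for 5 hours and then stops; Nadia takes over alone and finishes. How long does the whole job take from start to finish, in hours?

277/17 hours

In 5 hours Farah does 5/17 of the job, leaving 12/17.
Nadia works at 1/16 per hour, so finishing takes 12/17 ÷ 1/16 = 192/17 hours.
Total time = 5 + 192/17 = 277/17 hours.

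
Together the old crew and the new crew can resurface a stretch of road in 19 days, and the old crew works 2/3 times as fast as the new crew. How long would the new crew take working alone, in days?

Let the new crew's rate be r; then the old crew's rate is (2/3)r, so together (2/3 + 1)r = (5/3)r = 1/19.
Thus r = 3/95 per day.
The new crew alone: 95/3 days; the old crew alone: 95/2 days.

95/3 days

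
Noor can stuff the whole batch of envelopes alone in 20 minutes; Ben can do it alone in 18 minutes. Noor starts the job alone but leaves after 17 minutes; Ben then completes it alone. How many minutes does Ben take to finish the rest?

27/10 minutes

In 17 minutes Noor does 17/20 of the job, leaving 3/20.
Ben works at 1/18 per minute, so finishing takes 3/20 ÷ 1/18 = 27/10 minutes.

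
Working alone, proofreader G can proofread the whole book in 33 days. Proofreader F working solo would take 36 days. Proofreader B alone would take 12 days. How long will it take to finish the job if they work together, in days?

Combined rate: 1/33 + 1/36 + 1/12 = (12 + 11 + 33)/396 = 56/396 = 14/99 per day.
Time = 1 ÷ (14/99) = 99/14 days.

99/14 days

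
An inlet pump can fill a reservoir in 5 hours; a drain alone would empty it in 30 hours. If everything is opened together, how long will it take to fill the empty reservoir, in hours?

Net rate = 1/5 − 1/30 = (6 − 1)/30 = 5/30 = 1/6 per hour.
Filling time = 1 ÷ (1/6) = 6 hours.

6 hours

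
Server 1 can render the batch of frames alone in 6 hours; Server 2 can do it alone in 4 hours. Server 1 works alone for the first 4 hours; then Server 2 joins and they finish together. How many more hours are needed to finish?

4/5 hours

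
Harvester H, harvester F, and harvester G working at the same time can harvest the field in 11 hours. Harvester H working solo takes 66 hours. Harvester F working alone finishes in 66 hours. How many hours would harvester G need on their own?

Combined rate is 1/11 per hour.
Known contribution: 1/66 + 1/66 = (1 + 1)/66 = 2/66 = 1/33 per hour.
So harvester G's rate is 1/11 − 1/33 = 2/33, meaning 33/2 hours alone.

33/2 hours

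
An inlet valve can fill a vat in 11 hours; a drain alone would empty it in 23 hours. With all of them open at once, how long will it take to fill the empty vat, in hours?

253/12 hours

Net rate = 1/11 − 1/23 = (23 − 11)/253 = 12/253 per hour.
Filling time = 1 ÷ (12/253) = 253/12 hours.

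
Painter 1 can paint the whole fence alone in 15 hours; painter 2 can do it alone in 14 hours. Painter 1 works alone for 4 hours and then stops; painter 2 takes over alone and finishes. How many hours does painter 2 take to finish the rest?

154/15 hours

In 4 hours painter 1 does 4/15 of the job, leaving 11/15.
Painter 2 works at 1/14 per hour, so finishing takes 11/15 ÷ 1/14 = 154/15 hours.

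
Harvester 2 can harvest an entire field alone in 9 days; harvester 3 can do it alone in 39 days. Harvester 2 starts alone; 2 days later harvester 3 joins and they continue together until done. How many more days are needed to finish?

91/16 days

In 2 days harvester 2 does 2/9 of the job, leaving 7/9.
Harvester 2 and harvester 3 together work at 16/117 per day, so finishing takes 7/9 ÷ 16/117 = 91/16 days.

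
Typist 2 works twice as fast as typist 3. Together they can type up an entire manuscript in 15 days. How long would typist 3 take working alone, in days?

Let typist 3's rate be r; then typist 2's rate is 2r, so together (2 + 1)r = 3r = 1/15.
Thus r = 1/45 per day.
Typist 3 alone: 45 days; typist 2 alone: 45/2 days.

45 days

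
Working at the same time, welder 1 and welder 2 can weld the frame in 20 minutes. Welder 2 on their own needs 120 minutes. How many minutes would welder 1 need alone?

24 minutes

Combined rate is 1/20 per minute.
Known contribution: 1/120 per minute.
So welder 1's rate is 1/20 − 1/120 = 1/24, meaning 24 minutes alone.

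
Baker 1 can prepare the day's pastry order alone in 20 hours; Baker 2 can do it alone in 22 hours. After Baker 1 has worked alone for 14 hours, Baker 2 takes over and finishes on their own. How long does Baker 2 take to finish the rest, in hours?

In 14 hours Baker 1 does 14/20 = 7/10 of the job, leaving 3/10.
Baker 2 works at 1/22 per hour, so finishing takes 3/10 ÷ 1/22 = 33/5 hours.

33/5 hours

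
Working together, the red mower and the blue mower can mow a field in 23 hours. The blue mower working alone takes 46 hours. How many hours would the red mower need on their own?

Combined rate is 1/23 per hour.
Known contribution: 1/46 per hour.
So the red mower's rate is 1/23 − 1/46 = 1/46, meaning 46 hours alone.

46 hours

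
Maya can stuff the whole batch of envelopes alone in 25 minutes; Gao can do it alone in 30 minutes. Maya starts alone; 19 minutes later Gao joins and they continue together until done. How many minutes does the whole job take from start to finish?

245/11 minutes

In 19 minutes Maya does 19/25 of the job, leaving 6/25.
Maya and Gao together work at 11/150 per minute, so finishing takes 6/25 ÷ 11/150 = 36/11 minutes.
Total time = 19 + 36/11 = 245/11 minutes.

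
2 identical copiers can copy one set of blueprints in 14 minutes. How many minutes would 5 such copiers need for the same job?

28/5 minutes

Total work is 2·14 = 28 copier-minutes.
With 5 copiers: 28/5 minutes.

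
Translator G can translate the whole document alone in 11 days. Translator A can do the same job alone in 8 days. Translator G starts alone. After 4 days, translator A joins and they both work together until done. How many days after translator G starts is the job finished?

In the first 4 days translator G alone does 4/11 of the job, leaving 7/11.
Once everyone is working, combined rate: 1/11 + 1/8 = (8 + 11)/88 = 19/88 per day.
Remaining 7/11 at 19/88 per day takes 56/19 days.
Total from the start = 4 + 56/19 = 132/19 days.

132/19 days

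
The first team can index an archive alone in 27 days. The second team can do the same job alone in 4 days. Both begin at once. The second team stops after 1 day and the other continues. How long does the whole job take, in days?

81/4 days

In the first 1 day the combined rate is 31/108, so 31/108 of the job is done, leaving 77/108.
After the second team leaves the rate is 1/27 per day; the remaining 77/108 takes 77/4 days.
Total = 1 + 77/4 = 81/4 days.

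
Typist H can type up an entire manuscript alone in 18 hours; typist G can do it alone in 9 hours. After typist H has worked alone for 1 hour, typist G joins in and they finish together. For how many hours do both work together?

17/3 hours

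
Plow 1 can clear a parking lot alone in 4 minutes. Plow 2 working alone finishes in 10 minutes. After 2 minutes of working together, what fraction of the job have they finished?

7/10

Combined rate: 1/4 + 1/10 = (5 + 2)/20 = 7/20 per minute.
In 2 minutes they complete 2·7/20 = 7/10 of the job.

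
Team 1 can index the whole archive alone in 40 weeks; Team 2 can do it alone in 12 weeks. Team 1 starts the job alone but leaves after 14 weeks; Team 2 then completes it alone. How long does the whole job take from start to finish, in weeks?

In 14 weeks Team 1 does 14/40 = 7/20 of the job, leaving 13/20.
Team 2 works at 1/12 per week, so finishing takes 13/20 ÷ 1/12 = 39/5 weeks.
Total time = 14 + 39/5 = 109/5 weeks.

109/5 weeks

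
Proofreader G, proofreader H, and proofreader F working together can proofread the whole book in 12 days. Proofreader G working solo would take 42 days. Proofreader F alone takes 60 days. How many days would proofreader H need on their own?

Combined rate is 1/12 per day.
Known contribution: 1/42 + 1/60 = (10 + 7)/420 = 17/420 per day.
So proofreader H's rate is 1/12 − 17/420 = 3/70, meaning 70/3 days alone.

70/3 days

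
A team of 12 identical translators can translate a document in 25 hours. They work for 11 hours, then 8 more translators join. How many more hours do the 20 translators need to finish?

42/5 hours

One translator does 1/300 of the job per hour.
After 11 hours with 12 translators, 11/25 is done (14/25 left).
With 20 translators the rate is 20/300 = 1/15, so the rest takes 14/25 ÷ 1/15 = 42/5 hours.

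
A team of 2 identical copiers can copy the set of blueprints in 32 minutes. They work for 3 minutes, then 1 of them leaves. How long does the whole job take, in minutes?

One copier does 1/64 of the job per minute.
After 3 minutes with 2 copiers, 3/32 is done (29/32 left).
With 1 copier the rate is 1/64, so the rest takes 29/32 ÷ 1/64 = 58 minutes.
Total = 3 + 58 = 61 minutes.

61 minutes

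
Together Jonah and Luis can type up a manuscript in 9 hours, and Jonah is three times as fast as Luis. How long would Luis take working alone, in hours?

Let Luis's rate be r; then Jonah's rate is 3r, so together (3 + 1)r = 4r = 1/9.
Thus r = 1/36 per hour.
Luis alone: 36 hours; Jonah alone: 12 hours.

36 hours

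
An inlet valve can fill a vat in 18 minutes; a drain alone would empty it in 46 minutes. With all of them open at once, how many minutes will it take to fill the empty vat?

Net rate = 1/18 − 1/46 = (23 − 9)/414 = 14/414 = 7/207 per minute.
Filling time = 1 ÷ (7/207) = 207/7 minutes.

207/7 minutes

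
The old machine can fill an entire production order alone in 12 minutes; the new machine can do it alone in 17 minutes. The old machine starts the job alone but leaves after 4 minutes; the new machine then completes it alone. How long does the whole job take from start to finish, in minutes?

46/3 minutes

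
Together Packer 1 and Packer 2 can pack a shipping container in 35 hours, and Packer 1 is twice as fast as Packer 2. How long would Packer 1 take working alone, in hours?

105/2 hours

Let Packer 2's rate be r; then Packer 1's rate is 2r, so together (2 + 1)r = 3r = 1/35.
Thus r = 1/105 per hour.
Packer 2 alone: 105 hours; Packer 1 alone: 105/2 hours.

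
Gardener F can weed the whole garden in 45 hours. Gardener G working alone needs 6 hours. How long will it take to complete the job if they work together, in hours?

Combined rate: 1/45 + 1/6 = (2 + 15)/90 = 17/90 per hour.
Time = 1 ÷ (17/90) = 90/17 hours.

90/17 hours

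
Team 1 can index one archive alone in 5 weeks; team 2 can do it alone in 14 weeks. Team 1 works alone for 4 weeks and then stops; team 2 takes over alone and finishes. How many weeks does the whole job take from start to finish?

In 4 weeks team 1 does 4/5 of the job, leaving 1/5.
Team 2 works at 1/14 per week, so finishing takes 1/5 ÷ 1/14 = 14/5 weeks.
Total time = 4 + 14/5 = 34/5 weeks.

34/5 weeks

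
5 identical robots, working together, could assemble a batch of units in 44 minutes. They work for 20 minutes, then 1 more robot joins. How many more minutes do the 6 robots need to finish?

20 minutes

One robot does 1/220 of the job per minute.
After 20 minutes with 5 robots, 5/11 is done (6/11 left).
With 6 robots the rate is 6/220 = 3/110, so the rest takes 6/11 ÷ 3/110 = 20 minutes.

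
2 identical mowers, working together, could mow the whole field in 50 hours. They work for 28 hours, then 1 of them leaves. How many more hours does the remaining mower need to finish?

44 hours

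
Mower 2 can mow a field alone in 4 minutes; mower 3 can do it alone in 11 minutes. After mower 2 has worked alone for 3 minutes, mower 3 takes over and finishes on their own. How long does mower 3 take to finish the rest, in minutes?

11/4 minutes

In 3 minutes mower 2 does 3/4 of the job, leaving 1/4.
Mower 3 works at 1/11 per minute, so finishing takes 1/4 ÷ 1/11 = 11/4 minutes.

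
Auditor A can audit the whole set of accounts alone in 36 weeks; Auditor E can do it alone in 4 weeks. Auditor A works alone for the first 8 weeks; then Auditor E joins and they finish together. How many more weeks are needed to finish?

14/5 weeks

In 8 weeks Auditor A does 8/36 = 2/9 of the job, leaving 7/9.
Auditor A and Auditor E together work at 5/18 per week, so finishing takes 7/9 ÷ 5/18 = 14/5 weeks.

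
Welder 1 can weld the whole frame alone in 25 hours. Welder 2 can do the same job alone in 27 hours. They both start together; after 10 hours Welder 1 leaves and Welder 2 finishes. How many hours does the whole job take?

81/5 hours

In the first 10 hours the combined rate is 52/675, so 104/135 of the job is done, leaving 31/135.
After Welder 1 leaves the rate is 1/27 per hour; the remaining 31/135 takes 31/5 hours.
Total = 10 + 31/5 = 81/5 hours.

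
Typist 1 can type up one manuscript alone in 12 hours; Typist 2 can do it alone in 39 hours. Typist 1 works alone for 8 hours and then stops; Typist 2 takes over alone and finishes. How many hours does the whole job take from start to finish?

21 hours

In 8 hours Typist 1 does 8/12 = 2/3 of the job, leaving 1/3.
Typist 2 works at 1/39 per hour, so finishing takes 1/3 ÷ 1/39 = 13 hours.
Total time = 8 + 13 = 21 hours.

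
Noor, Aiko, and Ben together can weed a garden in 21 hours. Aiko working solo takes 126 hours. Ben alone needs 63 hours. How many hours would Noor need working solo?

Combined rate is 1/21 per hour.
Known contribution: 1/126 + 1/63 = (1 + 2)/126 = 3/126 = 1/42 per hour.
So Noor's rate is 1/21 − 1/42 = 1/42, meaning 42 hours alone.

42 hours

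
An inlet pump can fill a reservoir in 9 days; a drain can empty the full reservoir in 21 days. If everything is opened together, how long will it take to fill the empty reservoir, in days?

63/4 days

Net rate = 1/9 − 1/21 = (7 − 3)/63 = 4/63 per day.
Filling time = 1 ÷ (4/63) = 63/4 days.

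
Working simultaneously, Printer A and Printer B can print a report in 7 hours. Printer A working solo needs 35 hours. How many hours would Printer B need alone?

Combined rate is 1/7 per hour.
Known contribution: 1/35 per hour.
So Printer B's rate is 1/7 − 1/35 = 4/35, meaning 35/4 hours alone.

35/4 hours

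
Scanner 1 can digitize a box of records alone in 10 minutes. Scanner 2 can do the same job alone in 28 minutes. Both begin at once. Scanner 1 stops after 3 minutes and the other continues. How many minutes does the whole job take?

98/5 minutes

In the first 3 minutes the combined rate is 19/140, so 57/140 of the job is done, leaving 83/140.
After Scanner 1 leaves the rate is 1/28 per minute; the remaining 83/140 takes 83/5 minutes.
Total = 3 + 83/5 = 98/5 minutes.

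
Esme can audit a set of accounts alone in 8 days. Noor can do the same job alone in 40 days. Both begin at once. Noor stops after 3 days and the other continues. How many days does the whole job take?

37/5 days

In the first 3 days the combined rate is 3/20, so 9/20 of the job is done, leaving 11/20.
After Noor leaves the rate is 1/8 per day; the remaining 11/20 takes 22/5 days.
Total = 3 + 22/5 = 37/5 days.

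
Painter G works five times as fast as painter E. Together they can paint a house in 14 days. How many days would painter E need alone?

84 days

Let painter E's rate be r; then painter G's rate is 5r, so together (5 + 1)r = 6r = 1/14.
Thus r = 1/84 per day.
Painter E alone: 84 days; painter G alone: 84/5 days.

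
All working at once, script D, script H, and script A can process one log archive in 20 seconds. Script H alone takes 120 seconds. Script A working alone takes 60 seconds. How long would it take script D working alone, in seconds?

Combined rate is 1/20 per second.
Known contribution: 1/120 + 1/60 = (1 + 2)/120 = 3/120 = 1/40 per second.
So script D's rate is 1/20 − 1/40 = 1/40, meaning 40 seconds alone.

40 seconds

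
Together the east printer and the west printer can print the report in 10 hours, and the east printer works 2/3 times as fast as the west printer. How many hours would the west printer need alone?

50/3 hours

Let the west printer's rate be r; then the east printer's rate is (2/3)r, so together (2/3 + 1)r = (5/3)r = 1/10.
Thus r = 3/50 per hour.
The west printer alone: 50/3 hours; the east printer alone: 25 hours.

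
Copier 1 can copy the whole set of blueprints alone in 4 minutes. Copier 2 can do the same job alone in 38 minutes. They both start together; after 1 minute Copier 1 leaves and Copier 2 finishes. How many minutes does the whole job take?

57/2 minutes

In the first 1 minute the combined rate is 21/76, so 21/76 of the job is done, leaving 55/76.
After Copier 1 leaves the rate is 1/38 per minute; the remaining 55/76 takes 55/2 minutes.
Total = 1 + 55/2 = 57/2 minutes.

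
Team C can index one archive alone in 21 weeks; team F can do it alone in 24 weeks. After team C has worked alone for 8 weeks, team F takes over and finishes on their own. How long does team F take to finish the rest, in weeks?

104/7 weeks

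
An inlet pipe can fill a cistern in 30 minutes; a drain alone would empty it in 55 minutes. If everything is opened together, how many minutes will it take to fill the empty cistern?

66 minutes

Net rate = 1/30 − 1/55 = (11 − 6)/330 = 5/330 = 1/66 per minute.
Filling time = 1 ÷ (1/66) = 66 minutes.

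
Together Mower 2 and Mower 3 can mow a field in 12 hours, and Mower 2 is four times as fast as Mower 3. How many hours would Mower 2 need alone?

15 hours

Let Mower 3's rate be r; then Mower 2's rate is 4r, so together (4 + 1)r = 5r = 1/12.
Thus r = 1/60 per hour.
Mower 3 alone: 60 hours; Mower 2 alone: 15 hours.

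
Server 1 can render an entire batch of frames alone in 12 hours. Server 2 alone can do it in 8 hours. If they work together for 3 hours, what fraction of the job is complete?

5/8

Combined rate: 1/12 + 1/8 = (2 + 3)/24 = 5/24 per hour.
In 3 hours they complete 3·5/24 = 5/8 of the job.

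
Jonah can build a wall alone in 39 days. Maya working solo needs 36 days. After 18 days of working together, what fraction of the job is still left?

1/26

Combined rate: 1/39 + 1/36 = (12 + 13)/468 = 25/468 per day.
In 18 days they complete 18·25/468 = 25/26 of the job.
So 1/26 remains.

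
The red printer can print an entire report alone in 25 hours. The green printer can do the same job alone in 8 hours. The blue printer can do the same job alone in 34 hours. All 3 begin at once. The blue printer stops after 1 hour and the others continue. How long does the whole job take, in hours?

100/17 hours

In the first 1 hour the combined rate is 661/3400, so 661/3400 of the job is done, leaving 2739/3400.
After the blue printer leaves the rate is 33/200 per hour; the remaining 2739/3400 takes 83/17 hours.
Total = 1 + 83/17 = 100/17 hours.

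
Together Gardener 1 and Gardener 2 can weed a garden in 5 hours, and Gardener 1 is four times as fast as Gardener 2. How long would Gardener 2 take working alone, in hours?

Let Gardener 2's rate be r; then Gardener 1's rate is 4r, so together (4 + 1)r = 5r = 1/5.
Thus r = 1/25 per hour.
Gardener 2 alone: 25 hours; Gardener 1 alone: 25/4 hours.

25 hours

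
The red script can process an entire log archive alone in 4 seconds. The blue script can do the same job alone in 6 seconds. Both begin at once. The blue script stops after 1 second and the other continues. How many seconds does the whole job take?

In the first 1 second the combined rate is 5/12, so 5/12 of the job is done, leaving 7/12.
After the blue script leaves the rate is 1/4 per second; the remaining 7/12 takes 7/3 seconds.
Total = 1 + 7/3 = 10/3 seconds.

10/3 seconds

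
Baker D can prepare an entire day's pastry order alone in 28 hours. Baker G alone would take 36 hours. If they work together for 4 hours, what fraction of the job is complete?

Combined rate: 1/28 + 1/36 = (9 + 7)/252 = 16/252 = 4/63 per hour.
In 4 hours they complete 4·4/63 = 16/63 of the job.

16/63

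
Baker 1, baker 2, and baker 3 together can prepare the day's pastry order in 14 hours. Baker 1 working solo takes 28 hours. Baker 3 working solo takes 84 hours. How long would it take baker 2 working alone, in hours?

42 hours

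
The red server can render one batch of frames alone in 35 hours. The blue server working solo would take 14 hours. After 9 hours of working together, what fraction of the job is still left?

1/10

Combined rate: 1/35 + 1/14 = (2 + 5)/70 = 7/70 = 1/10 per hour.
In 9 hours they complete 9·1/10 = 9/10 of the job.
So 1/10 remains.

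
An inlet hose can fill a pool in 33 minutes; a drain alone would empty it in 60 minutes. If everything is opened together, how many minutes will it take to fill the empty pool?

Net rate = 1/33 − 1/60 = (20 − 11)/660 = 9/660 = 3/220 per minute.
Filling time = 1 ÷ (3/220) = 220/3 minutes.

220/3 minutes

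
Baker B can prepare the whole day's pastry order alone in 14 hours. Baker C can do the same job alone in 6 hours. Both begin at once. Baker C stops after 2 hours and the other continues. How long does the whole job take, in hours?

In the first 2 hours the combined rate is 5/21, so 10/21 of the job is done, leaving 11/21.
After baker C leaves the rate is 1/14 per hour; the remaining 11/21 takes 22/3 hours.
Total = 2 + 22/3 = 28/3 hours.

28/3 hours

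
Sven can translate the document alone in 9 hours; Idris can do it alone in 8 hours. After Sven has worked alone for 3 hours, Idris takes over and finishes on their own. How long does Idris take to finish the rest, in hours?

In 3 hours Sven does 3/9 = 1/3 of the job, leaving 2/3.
Idris works at 1/8 per hour, so finishing takes 2/3 ÷ 1/8 = 16/3 hours.

16/3 hours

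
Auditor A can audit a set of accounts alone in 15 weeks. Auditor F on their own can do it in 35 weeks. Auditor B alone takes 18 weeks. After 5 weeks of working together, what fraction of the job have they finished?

95/126

Combined rate: 1/15 + 1/35 + 1/18 = (42 + 18 + 35)/630 = 95/630 = 19/126 per week.
In 5 weeks they complete 5·19/126 = 95/126 of the job.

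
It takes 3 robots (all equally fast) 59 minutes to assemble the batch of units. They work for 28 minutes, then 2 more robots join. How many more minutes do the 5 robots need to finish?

93/5 minutes

One robot does 1/177 of the job per minute.
After 28 minutes with 3 robots, 28/59 is done (31/59 left).
With 5 robots the rate is 5/177, so the rest takes 31/59 ÷ 5/177 = 93/5 minutes.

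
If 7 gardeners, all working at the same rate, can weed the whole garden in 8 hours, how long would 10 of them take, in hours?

28/5 hours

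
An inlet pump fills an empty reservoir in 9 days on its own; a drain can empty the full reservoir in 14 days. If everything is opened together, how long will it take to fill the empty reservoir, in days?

Net rate = 1/9 − 1/14 = (14 − 9)/126 = 5/126 per day.
Filling time = 1 ÷ (5/126) = 126/5 days.

126/5 days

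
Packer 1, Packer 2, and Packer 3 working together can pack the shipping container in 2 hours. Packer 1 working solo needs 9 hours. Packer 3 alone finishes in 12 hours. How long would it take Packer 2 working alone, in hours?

Combined rate is 1/2 per hour.
Known contribution: 1/9 + 1/12 = (4 + 3)/36 = 7/36 per hour.
So Packer 2's rate is 1/2 − 7/36 = 11/36, meaning 36/11 hours alone.

36/11 hours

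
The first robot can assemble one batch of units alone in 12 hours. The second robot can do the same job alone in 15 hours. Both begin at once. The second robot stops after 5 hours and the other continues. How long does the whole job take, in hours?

8 hours

In the first 5 hours the combined rate is 3/20, so 3/4 of the job is done, leaving 1/4.
After the second robot leaves the rate is 1/12 per hour; the remaining 1/4 takes 3 hours.
Total = 5 + 3 = 8 hours.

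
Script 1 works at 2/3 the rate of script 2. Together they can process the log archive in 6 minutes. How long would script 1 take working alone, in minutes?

Let script 2's rate be r; then script 1's rate is (2/3)r, so together (2/3 + 1)r = (5/3)r = 1/6.
Thus r = 1/10 per minute.
Script 2 alone: 10 minutes; script 1 alone: 15 minutes.

15 minutes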